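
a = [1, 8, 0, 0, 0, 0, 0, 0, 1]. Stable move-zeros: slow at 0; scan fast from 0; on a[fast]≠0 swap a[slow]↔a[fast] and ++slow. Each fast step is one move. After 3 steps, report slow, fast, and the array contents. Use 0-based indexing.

slow=0 fast=0: a[fast]=1≠0 swap→a[0]=1, slow++,fast++
slow=1 fast=1: a[fast]=8≠0 swap→a[1]=8, slow++,fast++
slow=2 fast=2: a[fast]=0, fast++

slow=2, fast=3, a=[1, 8, 0, 0, 0, 0, 0, 0, 1]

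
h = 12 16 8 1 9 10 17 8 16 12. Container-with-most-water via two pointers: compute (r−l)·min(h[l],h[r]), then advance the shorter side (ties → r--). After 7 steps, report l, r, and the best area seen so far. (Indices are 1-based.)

l=5, r=7, best area=112

l=1 r=10: min(12,12)*9=108 best=108 *, r--
l=1 r=9: min(12,16)*8=96 best=108, l++
l=2 r=9: min(16,16)*7=112 best=112 *, r--
l=2 r=8: min(16,8)*6=48 best=112, r--
l=2 r=7: min(16,17)*5=80 best=112, l++
l=3 r=7: min(8,17)*4=32 best=112, l++
l=4 r=7: min(1,17)*3=3 best=112, l++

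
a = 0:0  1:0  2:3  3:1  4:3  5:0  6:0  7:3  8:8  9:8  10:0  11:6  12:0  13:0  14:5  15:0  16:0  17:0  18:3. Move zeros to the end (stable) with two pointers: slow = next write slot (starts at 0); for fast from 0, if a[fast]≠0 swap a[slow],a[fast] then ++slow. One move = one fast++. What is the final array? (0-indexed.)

[3, 1, 3, 3, 8, 8, 6, 5, 3, 0, 0, 0, 0, 0, 0, 0, 0, 0, 0]

slow=0 fast=0: a[fast]=0, fast++
slow=0 fast=1: a[fast]=0, fast++
slow=0 fast=2: a[fast]=3≠0 swap→a[0]=3, slow++,fast++
slow=1 fast=3: a[fast]=1≠0 swap→a[1]=1, slow++,fast++
slow=2 fast=4: a[fast]=3≠0 swap→a[2]=3, slow++,fast++
slow=3 fast=5: a[fast]=0, fast++
slow=3 fast=6: a[fast]=0, fast++
slow=3 fast=7: a[fast]=3≠0 swap→a[3]=3, slow++,fast++
slow=4 fast=8: a[fast]=8≠0 swap→a[4]=8, slow++,fast++
slow=5 fast=9: a[fast]=8≠0 swap→a[5]=8, slow++,fast++
slow=6 fast=10: a[fast]=0, fast++
slow=6 fast=11: a[fast]=6≠0 swap→a[6]=6, slow++,fast++
slow=7 fast=12: a[fast]=0, fast++
slow=7 fast=13: a[fast]=0, fast++
slow=7 fast=14: a[fast]=5≠0 swap→a[7]=5, slow++,fast++
slow=8 fast=15: a[fast]=0, fast++
slow=8 fast=16: a[fast]=0, fast++
slow=8 fast=17: a[fast]=0, fast++
slow=8 fast=18: a[fast]=3≠0 swap→a[8]=3, slow++,fast++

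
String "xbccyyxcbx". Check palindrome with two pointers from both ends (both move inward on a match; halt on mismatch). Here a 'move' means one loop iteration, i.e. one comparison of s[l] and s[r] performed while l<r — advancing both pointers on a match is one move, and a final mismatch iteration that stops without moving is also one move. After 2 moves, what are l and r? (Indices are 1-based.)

l=3, r=8

[1,10] 'x'=='x' → l++,r--
[2,9] 'b'=='b' → l++,r--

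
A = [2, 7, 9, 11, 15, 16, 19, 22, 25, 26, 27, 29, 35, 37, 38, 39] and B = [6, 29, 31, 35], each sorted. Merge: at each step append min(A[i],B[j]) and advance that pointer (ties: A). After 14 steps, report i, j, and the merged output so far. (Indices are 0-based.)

i=0 j=0: A[i]=2<=B[j]=6 take 2, i++
i=1 j=0: A[i]=7>B[j]=6 take 6, j++
i=1 j=1: A[i]=7<=B[j]=29 take 7, i++
i=2 j=1: A[i]=9<=B[j]=29 take 9, i++
i=3 j=1: A[i]=11<=B[j]=29 take 11, i++
i=4 j=1: A[i]=15<=B[j]=29 take 15, i++
i=5 j=1: A[i]=16<=B[j]=29 take 16, i++
i=6 j=1: A[i]=19<=B[j]=29 take 19, i++
i=7 j=1: A[i]=22<=B[j]=29 take 22, i++
i=8 j=1: A[i]=25<=B[j]=29 take 25, i++
i=9 j=1: A[i]=26<=B[j]=29 take 26, i++
i=10 j=1: A[i]=27<=B[j]=29 take 27, i++
i=11 j=1: A[i]=29<=B[j]=29 take 29, i++
i=12 j=1: A[i]=35>B[j]=29 take 29, j++

i=12, j=2, merged so far=[2, 6, 7, 9, 11, 15, 16, 19, 22, 25, 26, 27, 29, 29]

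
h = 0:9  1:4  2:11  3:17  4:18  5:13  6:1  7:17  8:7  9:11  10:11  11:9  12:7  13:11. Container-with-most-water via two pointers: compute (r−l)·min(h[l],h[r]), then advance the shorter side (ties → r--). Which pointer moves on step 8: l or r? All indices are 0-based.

r

l=0 r=13: min(9,11)*13=117 best=117 *, l++
l=1 r=13: min(4,11)*12=48 best=117, l++
l=2 r=13: min(11,11)*11=121 best=121 *, r--
l=2 r=12: min(11,7)*10=70 best=121, r--
l=2 r=11: min(11,9)*9=81 best=121, r--
l=2 r=10: min(11,11)*8=88 best=121, r--
l=2 r=9: min(11,11)*7=77 best=121, r--
l=2 r=8: min(11,7)*6=42 best=121, r--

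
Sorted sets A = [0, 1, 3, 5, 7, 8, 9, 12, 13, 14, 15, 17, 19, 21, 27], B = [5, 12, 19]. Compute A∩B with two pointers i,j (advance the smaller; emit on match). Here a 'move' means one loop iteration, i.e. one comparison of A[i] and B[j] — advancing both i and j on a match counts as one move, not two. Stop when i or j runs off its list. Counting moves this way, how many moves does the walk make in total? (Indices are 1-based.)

[i=1,j=1] 0<5 → i++
[i=2,j=1] 1<5 → i++
[i=3,j=1] 3<5 → i++
[i=4,j=1] 5==5 emit → i++,j++
[i=5,j=2] 7<12 → i++
[i=6,j=2] 8<12 → i++
[i=7,j=2] 9<12 → i++
[i=8,j=2] 12==12 emit → i++,j++
[i=9,j=3] 13<19 → i++
[i=10,j=3] 14<19 → i++
[i=11,j=3] 15<19 → i++
[i=12,j=3] 17<19 → i++
[i=13,j=3] 19==19 emit → i++,j++

13 moves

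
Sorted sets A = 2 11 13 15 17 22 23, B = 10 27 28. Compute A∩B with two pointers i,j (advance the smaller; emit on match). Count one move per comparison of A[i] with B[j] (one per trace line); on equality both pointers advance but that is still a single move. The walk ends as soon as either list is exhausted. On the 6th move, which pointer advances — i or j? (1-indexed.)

i

[i=1,j=1] 2<10 → i++
[i=2,j=1] 11>10 → j++
[i=2,j=2] 11<27 → i++
[i=3,j=2] 13<27 → i++
[i=4,j=2] 15<27 → i++
[i=5,j=2] 17<27 → i++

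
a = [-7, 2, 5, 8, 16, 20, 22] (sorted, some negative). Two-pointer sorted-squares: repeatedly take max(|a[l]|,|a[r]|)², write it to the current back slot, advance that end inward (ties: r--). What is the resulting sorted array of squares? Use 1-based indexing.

l=1 r=7: |-7|<=|22| out[7]=484, r--
l=1 r=6: |-7|<=|20| out[6]=400, r--
l=1 r=5: |-7|<=|16| out[5]=256, r--
l=1 r=4: |-7|<=|8| out[4]=64, r--
l=1 r=3: |-7|>|5| out[3]=49, l++
l=2 r=3: |2|<=|5| out[2]=25, r--
l=2 r=2: |2|<=|2| out[1]=4, r--

[4, 25, 49, 64, 256, 400, 484]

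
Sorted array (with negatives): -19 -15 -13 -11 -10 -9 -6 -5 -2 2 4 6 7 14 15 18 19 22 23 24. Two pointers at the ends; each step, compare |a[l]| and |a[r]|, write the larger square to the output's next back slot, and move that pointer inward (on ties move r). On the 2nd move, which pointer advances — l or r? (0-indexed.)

l=0 r=19: |-19|<=|24| out[19]=576, r--
l=0 r=18: |-19|<=|23| out[18]=529, r--

r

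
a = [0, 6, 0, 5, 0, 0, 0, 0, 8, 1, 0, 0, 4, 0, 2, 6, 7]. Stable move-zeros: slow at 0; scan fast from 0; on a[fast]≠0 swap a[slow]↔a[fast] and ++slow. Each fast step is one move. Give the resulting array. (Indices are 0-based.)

[6, 5, 8, 1, 4, 2, 6, 7, 0, 0, 0, 0, 0, 0, 0, 0, 0]

slow=0 fast=0: a[fast]=0, fast++
slow=0 fast=1: a[fast]=6≠0 swap→a[0]=6, slow++,fast++
slow=1 fast=2: a[fast]=0, fast++
slow=1 fast=3: a[fast]=5≠0 swap→a[1]=5, slow++,fast++
slow=2 fast=4: a[fast]=0, fast++
slow=2 fast=5: a[fast]=0, fast++
slow=2 fast=6: a[fast]=0, fast++
slow=2 fast=7: a[fast]=0, fast++
slow=2 fast=8: a[fast]=8≠0 swap→a[2]=8, slow++,fast++
slow=3 fast=9: a[fast]=1≠0 swap→a[3]=1, slow++,fast++
slow=4 fast=10: a[fast]=0, fast++
slow=4 fast=11: a[fast]=0, fast++
slow=4 fast=12: a[fast]=4≠0 swap→a[4]=4, slow++,fast++
slow=5 fast=13: a[fast]=0, fast++
slow=5 fast=14: a[fast]=2≠0 swap→a[5]=2, slow++,fast++
slow=6 fast=15: a[fast]=6≠0 swap→a[6]=6, slow++,fast++
slow=7 fast=16: a[fast]=7≠0 swap→a[7]=7, slow++,fast++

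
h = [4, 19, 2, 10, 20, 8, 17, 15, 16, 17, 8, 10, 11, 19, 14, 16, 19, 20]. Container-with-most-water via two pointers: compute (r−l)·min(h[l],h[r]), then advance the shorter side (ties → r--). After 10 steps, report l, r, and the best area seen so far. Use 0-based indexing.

[0,17] min(4,20)*17=68 best=68 * → l++
[1,17] min(19,20)*16=304 best=304 * → l++
[2,17] min(2,20)*15=30 best=304 → l++
[3,17] min(10,20)*14=140 best=304 → l++
[4,17] min(20,20)*13=260 best=304 → r--
[4,16] min(20,19)*12=228 best=304 → r--
[4,15] min(20,16)*11=176 best=304 → r--
[4,14] min(20,14)*10=140 best=304 → r--
[4,13] min(20,19)*9=171 best=304 → r--
[4,12] min(20,11)*8=88 best=304 → r--

l=4, r=11, best area=304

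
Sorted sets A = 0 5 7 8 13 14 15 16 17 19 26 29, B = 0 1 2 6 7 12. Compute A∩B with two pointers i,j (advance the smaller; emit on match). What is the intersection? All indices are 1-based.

intersection = [0, 7]

[i=1,j=1] 0==0 emit → i++,j++
[i=2,j=2] 5>1 → j++
[i=2,j=3] 5>2 → j++
[i=2,j=4] 5<6 → i++
[i=3,j=4] 7>6 → j++
[i=3,j=5] 7==7 emit → i++,j++
[i=4,j=6] 8<12 → i++
[i=5,j=6] 13>12 → j++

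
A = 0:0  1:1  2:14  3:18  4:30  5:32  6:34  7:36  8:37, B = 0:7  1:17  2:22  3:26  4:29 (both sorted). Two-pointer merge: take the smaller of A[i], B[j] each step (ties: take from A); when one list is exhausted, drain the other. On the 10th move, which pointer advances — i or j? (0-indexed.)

i=0 j=0: A[i]=0<=B[j]=7 take 0, i++
i=1 j=0: A[i]=1<=B[j]=7 take 1, i++
i=2 j=0: A[i]=14>B[j]=7 take 7, j++
i=2 j=1: A[i]=14<=B[j]=17 take 14, i++
i=3 j=1: A[i]=18>B[j]=17 take 17, j++
i=3 j=2: A[i]=18<=B[j]=22 take 18, i++
i=4 j=2: A[i]=30>B[j]=22 take 22, j++
i=4 j=3: A[i]=30>B[j]=26 take 26, j++
i=4 j=4: A[i]=30>B[j]=29 take 29, j++
i=4 j=5: B done, take A[i]=30, i++

i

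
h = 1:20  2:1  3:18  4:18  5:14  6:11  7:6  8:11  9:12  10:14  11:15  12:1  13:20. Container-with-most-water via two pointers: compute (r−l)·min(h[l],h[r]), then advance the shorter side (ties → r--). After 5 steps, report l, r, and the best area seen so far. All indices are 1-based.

[1,13] min(20,20)*12=240 best=240 * → r--
[1,12] min(20,1)*11=11 best=240 → r--
[1,11] min(20,15)*10=150 best=240 → r--
[1,10] min(20,14)*9=126 best=240 → r--
[1,9] min(20,12)*8=96 best=240 → r--

l=1, r=8, best area=240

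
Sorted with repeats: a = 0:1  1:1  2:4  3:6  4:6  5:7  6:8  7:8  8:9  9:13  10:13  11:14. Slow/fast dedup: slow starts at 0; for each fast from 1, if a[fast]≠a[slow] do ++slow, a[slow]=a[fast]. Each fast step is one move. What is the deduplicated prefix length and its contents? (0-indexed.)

slow=0 fast=1: a[fast]=1=a[slow] dup, fast++
slow=0 fast=2: a[fast]=4≠a[slow]=1 write a[1]=4, slow++,fast++
slow=1 fast=3: a[fast]=6≠a[slow]=4 write a[2]=6, slow++,fast++
slow=2 fast=4: a[fast]=6=a[slow] dup, fast++
slow=2 fast=5: a[fast]=7≠a[slow]=6 write a[3]=7, slow++,fast++
slow=3 fast=6: a[fast]=8≠a[slow]=7 write a[4]=8, slow++,fast++
slow=4 fast=7: a[fast]=8=a[slow] dup, fast++
slow=4 fast=8: a[fast]=9≠a[slow]=8 write a[5]=9, slow++,fast++
slow=5 fast=9: a[fast]=13≠a[slow]=9 write a[6]=13, slow++,fast++
slow=6 fast=10: a[fast]=13=a[slow] dup, fast++
slow=6 fast=11: a[fast]=14≠a[slow]=13 write a[7]=14, slow++,fast++

length 8; prefix = [1, 4, 6, 7, 8, 9, 13, 14]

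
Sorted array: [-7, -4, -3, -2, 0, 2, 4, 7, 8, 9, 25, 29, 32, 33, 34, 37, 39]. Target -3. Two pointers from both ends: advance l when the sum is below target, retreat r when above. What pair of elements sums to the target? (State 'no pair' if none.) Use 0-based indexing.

l=0 r=16: -7+39=32 >-3, r--
l=0 r=15: -7+37=30 >-3, r--
l=0 r=14: -7+34=27 >-3, r--
l=0 r=13: -7+33=26 >-3, r--
l=0 r=12: -7+32=25 >-3, r--
l=0 r=11: -7+29=22 >-3, r--
l=0 r=10: -7+25=18 >-3, r--
l=0 r=9: -7+9=2 >-3, r--
l=0 r=8: -7+8=1 >-3, r--
l=0 r=7: -7+7=0 >-3, r--
l=0 r=6: -7+4=-3, found

(-7, 4)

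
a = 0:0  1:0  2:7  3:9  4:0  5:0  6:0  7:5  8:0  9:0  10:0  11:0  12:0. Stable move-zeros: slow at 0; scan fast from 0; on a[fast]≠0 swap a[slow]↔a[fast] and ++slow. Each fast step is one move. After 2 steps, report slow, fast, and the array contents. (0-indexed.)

slow=0, fast=2, a=[0, 0, 7, 9, 0, 0, 0, 5, 0, 0, 0, 0, 0]

(s=0,f=0) a[fast]=0 → fast++
(s=0,f=1) a[fast]=0 → fast++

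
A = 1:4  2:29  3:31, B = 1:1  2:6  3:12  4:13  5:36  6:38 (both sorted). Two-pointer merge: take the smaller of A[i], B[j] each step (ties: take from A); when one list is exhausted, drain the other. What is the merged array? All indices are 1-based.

i=1 j=1: A[i]=4>B[j]=1 take 1, j++
i=1 j=2: A[i]=4<=B[j]=6 take 4, i++
i=2 j=2: A[i]=29>B[j]=6 take 6, j++
i=2 j=3: A[i]=29>B[j]=12 take 12, j++
i=2 j=4: A[i]=29>B[j]=13 take 13, j++
i=2 j=5: A[i]=29<=B[j]=36 take 29, i++
i=3 j=5: A[i]=31<=B[j]=36 take 31, i++
i=4 j=5: A done, take B[j]=36, j++
i=4 j=6: A done, take B[j]=38, j++

[1, 4, 6, 12, 13, 29, 31, 36, 38]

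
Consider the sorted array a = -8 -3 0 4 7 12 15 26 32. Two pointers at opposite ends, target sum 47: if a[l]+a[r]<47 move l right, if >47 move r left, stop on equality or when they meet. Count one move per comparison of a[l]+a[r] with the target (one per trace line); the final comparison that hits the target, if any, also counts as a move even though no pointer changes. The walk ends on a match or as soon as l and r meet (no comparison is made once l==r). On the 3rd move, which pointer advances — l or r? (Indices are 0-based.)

l

l=0 r=8: -8+32=24 <47, l++
l=1 r=8: -3+32=29 <47, l++
l=2 r=8: 0+32=32 <47, l++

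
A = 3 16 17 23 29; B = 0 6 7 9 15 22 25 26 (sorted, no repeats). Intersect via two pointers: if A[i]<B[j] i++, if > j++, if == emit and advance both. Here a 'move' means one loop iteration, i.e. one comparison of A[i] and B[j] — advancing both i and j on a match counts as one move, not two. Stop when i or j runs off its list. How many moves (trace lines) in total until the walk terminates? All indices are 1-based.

i=1 j=1: 3>0, j++
i=1 j=2: 3<6, i++
i=2 j=2: 16>6, j++
i=2 j=3: 16>7, j++
i=2 j=4: 16>9, j++
i=2 j=5: 16>15, j++
i=2 j=6: 16<22, i++
i=3 j=6: 17<22, i++
i=4 j=6: 23>22, j++
i=4 j=7: 23<25, i++
i=5 j=7: 29>25, j++
i=5 j=8: 29>26, j++

12 moves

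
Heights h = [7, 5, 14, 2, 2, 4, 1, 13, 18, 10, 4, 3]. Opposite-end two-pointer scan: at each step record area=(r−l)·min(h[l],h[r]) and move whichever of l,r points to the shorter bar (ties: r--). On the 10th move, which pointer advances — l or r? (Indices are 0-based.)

l

l=0 r=11: min(7,3)*11=33 best=33 *, r--
l=0 r=10: min(7,4)*10=40 best=40 *, r--
l=0 r=9: min(7,10)*9=63 best=63 *, l++
l=1 r=9: min(5,10)*8=40 best=63, l++
l=2 r=9: min(14,10)*7=70 best=70 *, r--
l=2 r=8: min(14,18)*6=84 best=84 *, l++
l=3 r=8: min(2,18)*5=10 best=84, l++
l=4 r=8: min(2,18)*4=8 best=84, l++
l=5 r=8: min(4,18)*3=12 best=84, l++
l=6 r=8: min(1,18)*2=2 best=84, l++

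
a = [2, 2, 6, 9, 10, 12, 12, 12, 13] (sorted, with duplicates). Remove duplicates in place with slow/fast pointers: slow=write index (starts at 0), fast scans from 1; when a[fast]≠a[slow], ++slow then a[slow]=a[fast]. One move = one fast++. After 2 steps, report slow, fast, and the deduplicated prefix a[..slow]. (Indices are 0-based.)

slow=0 fast=1: a[fast]=2=a[slow] dup, fast++
slow=0 fast=2: a[fast]=6≠a[slow]=2 write a[1]=6, slow++,fast++

slow=1, fast=3, prefix=[2, 6]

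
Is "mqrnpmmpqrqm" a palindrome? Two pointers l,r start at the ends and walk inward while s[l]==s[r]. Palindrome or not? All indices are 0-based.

not a palindrome (mismatch at 3,8)

[0,11] 'm'=='m' → l++,r--
[1,10] 'q'=='q' → l++,r--
[2,9] 'r'=='r' → l++,r--
[3,8] 'n'!='q' → stop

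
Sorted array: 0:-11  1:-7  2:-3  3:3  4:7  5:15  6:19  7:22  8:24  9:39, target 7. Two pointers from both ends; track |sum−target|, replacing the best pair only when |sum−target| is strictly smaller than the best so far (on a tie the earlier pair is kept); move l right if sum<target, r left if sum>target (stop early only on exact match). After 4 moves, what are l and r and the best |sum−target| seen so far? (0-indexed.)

[0,9] -11+39=28 d=21 * → r--
[0,8] -11+24=13 d=6 * → r--
[0,7] -11+22=11 d=4 * → r--
[0,6] -11+19=8 d=1 * → r--

l=0, r=5, best |Δ|=1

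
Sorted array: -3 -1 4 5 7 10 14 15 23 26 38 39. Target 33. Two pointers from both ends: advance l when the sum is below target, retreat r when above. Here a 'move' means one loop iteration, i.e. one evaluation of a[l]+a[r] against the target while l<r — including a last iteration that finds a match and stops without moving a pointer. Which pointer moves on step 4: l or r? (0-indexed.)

l

l=0 r=11: -3+39=36 >33, r--
l=0 r=10: -3+38=35 >33, r--
l=0 r=9: -3+26=23 <33, l++
l=1 r=9: -1+26=25 <33, l++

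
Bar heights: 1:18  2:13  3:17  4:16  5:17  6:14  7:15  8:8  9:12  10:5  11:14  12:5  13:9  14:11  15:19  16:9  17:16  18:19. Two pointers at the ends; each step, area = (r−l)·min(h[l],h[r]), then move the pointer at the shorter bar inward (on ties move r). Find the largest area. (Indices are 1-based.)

l=1 r=18: min(18,19)*17=306 best=306 *, l++
l=2 r=18: min(13,19)*16=208 best=306, l++
l=3 r=18: min(17,19)*15=255 best=306, l++
l=4 r=18: min(16,19)*14=224 best=306, l++
l=5 r=18: min(17,19)*13=221 best=306, l++
l=6 r=18: min(14,19)*12=168 best=306, l++
l=7 r=18: min(15,19)*11=165 best=306, l++
l=8 r=18: min(8,19)*10=80 best=306, l++
l=9 r=18: min(12,19)*9=108 best=306, l++
l=10 r=18: min(5,19)*8=40 best=306, l++
l=11 r=18: min(14,19)*7=98 best=306, l++
l=12 r=18: min(5,19)*6=30 best=306, l++
l=13 r=18: min(9,19)*5=45 best=306, l++
l=14 r=18: min(11,19)*4=44 best=306, l++
l=15 r=18: min(19,19)*3=57 best=306, r--
l=15 r=17: min(19,16)*2=32 best=306, r--
l=15 r=16: min(19,9)*1=9 best=306, r--

max area = 306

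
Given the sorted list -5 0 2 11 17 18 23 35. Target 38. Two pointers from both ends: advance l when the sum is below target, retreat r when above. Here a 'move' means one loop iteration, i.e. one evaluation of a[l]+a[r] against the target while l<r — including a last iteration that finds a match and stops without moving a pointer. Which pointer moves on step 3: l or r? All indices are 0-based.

l

l=0 r=7: -5+35=30 <38, l++
l=1 r=7: 0+35=35 <38, l++
l=2 r=7: 2+35=37 <38, l++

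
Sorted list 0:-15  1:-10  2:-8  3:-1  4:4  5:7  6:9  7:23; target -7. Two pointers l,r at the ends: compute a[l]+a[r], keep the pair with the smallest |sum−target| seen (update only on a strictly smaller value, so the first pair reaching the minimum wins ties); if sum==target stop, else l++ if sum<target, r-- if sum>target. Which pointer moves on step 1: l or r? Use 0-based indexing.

[0,7] -15+23=8 d=15 * → r--

r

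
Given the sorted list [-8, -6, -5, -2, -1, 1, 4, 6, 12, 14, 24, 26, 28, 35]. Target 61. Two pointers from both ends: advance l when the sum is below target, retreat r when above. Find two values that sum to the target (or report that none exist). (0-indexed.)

(26, 35)

[0,13] -8+35=27 <61 → l++
[1,13] -6+35=29 <61 → l++
[2,13] -5+35=30 <61 → l++
[3,13] -2+35=33 <61 → l++
[4,13] -1+35=34 <61 → l++
[5,13] 1+35=36 <61 → l++
[6,13] 4+35=39 <61 → l++
[7,13] 6+35=41 <61 → l++
[8,13] 12+35=47 <61 → l++
[9,13] 14+35=49 <61 → l++
[10,13] 24+35=59 <61 → l++
[11,13] 26+35=61 → found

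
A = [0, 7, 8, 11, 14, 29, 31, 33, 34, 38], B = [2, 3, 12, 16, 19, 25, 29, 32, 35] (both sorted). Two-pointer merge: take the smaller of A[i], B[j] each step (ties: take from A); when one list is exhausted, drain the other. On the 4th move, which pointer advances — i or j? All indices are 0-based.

i

i=0 j=0: A[i]=0<=B[j]=2 take 0, i++
i=1 j=0: A[i]=7>B[j]=2 take 2, j++
i=1 j=1: A[i]=7>B[j]=3 take 3, j++
i=1 j=2: A[i]=7<=B[j]=12 take 7, i++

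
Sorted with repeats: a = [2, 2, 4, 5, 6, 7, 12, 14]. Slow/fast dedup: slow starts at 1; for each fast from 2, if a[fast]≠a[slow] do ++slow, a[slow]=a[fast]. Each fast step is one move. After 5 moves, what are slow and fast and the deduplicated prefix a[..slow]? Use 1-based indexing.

slow=5, fast=7, prefix=[2, 4, 5, 6, 7]

slow=1 fast=2: a[fast]=2=a[slow] dup, fast++
slow=1 fast=3: a[fast]=4≠a[slow]=2 write a[2]=4, slow++,fast++
slow=2 fast=4: a[fast]=5≠a[slow]=4 write a[3]=5, slow++,fast++
slow=3 fast=5: a[fast]=6≠a[slow]=5 write a[4]=6, slow++,fast++
slow=4 fast=6: a[fast]=7≠a[slow]=6 write a[5]=7, slow++,fast++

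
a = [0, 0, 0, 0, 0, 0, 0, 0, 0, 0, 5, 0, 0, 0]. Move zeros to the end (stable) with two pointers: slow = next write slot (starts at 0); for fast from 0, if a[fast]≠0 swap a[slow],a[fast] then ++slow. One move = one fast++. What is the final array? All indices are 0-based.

[5, 0, 0, 0, 0, 0, 0, 0, 0, 0, 0, 0, 0, 0]

slow=0 fast=0: a[fast]=0, fast++
slow=0 fast=1: a[fast]=0, fast++
slow=0 fast=2: a[fast]=0, fast++
slow=0 fast=3: a[fast]=0, fast++
slow=0 fast=4: a[fast]=0, fast++
slow=0 fast=5: a[fast]=0, fast++
slow=0 fast=6: a[fast]=0, fast++
slow=0 fast=7: a[fast]=0, fast++
slow=0 fast=8: a[fast]=0, fast++
slow=0 fast=9: a[fast]=0, fast++
slow=0 fast=10: a[fast]=5≠0 swap→a[0]=5, slow++,fast++
slow=1 fast=11: a[fast]=0, fast++
slow=1 fast=12: a[fast]=0, fast++
slow=1 fast=13: a[fast]=0, fast++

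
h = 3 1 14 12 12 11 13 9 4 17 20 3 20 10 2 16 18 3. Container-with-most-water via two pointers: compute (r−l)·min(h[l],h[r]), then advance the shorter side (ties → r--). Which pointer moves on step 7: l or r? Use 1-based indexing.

[1,18] min(3,3)*17=51 best=51 * → r--
[1,17] min(3,18)*16=48 best=51 → l++
[2,17] min(1,18)*15=15 best=51 → l++
[3,17] min(14,18)*14=196 best=196 * → l++
[4,17] min(12,18)*13=156 best=196 → l++
[5,17] min(12,18)*12=144 best=196 → l++
[6,17] min(11,18)*11=121 best=196 → l++

l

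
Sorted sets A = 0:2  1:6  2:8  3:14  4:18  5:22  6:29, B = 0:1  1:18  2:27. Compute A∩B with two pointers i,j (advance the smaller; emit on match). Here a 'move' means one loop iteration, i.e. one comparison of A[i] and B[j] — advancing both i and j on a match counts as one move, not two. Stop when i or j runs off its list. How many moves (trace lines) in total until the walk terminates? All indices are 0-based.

8 moves

i=0 j=0: 2>1, j++
i=0 j=1: 2<18, i++
i=1 j=1: 6<18, i++
i=2 j=1: 8<18, i++
i=3 j=1: 14<18, i++
i=4 j=1: 18==18 emit, i++,j++
i=5 j=2: 22<27, i++
i=6 j=2: 29>27, j++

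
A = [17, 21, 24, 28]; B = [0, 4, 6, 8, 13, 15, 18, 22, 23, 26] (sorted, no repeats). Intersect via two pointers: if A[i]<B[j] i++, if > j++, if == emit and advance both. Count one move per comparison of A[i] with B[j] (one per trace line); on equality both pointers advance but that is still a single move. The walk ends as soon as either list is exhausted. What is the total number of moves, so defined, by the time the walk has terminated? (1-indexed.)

[i=1,j=1] 17>0 → j++
[i=1,j=2] 17>4 → j++
[i=1,j=3] 17>6 → j++
[i=1,j=4] 17>8 → j++
[i=1,j=5] 17>13 → j++
[i=1,j=6] 17>15 → j++
[i=1,j=7] 17<18 → i++
[i=2,j=7] 21>18 → j++
[i=2,j=8] 21<22 → i++
[i=3,j=8] 24>22 → j++
[i=3,j=9] 24>23 → j++
[i=3,j=10] 24<26 → i++
[i=4,j=10] 28>26 → j++

13 moves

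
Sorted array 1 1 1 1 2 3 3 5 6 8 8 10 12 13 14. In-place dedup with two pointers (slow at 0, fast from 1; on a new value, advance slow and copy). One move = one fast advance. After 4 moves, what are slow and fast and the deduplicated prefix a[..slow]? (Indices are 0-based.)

(s=0,f=1) a[fast]=1=a[slow] dup → fast++
(s=0,f=2) a[fast]=1=a[slow] dup → fast++
(s=0,f=3) a[fast]=1=a[slow] dup → fast++
(s=0,f=4) a[fast]=2≠a[slow]=1 write a[1]=2 → slow++,fast++

slow=1, fast=5, prefix=[1, 2]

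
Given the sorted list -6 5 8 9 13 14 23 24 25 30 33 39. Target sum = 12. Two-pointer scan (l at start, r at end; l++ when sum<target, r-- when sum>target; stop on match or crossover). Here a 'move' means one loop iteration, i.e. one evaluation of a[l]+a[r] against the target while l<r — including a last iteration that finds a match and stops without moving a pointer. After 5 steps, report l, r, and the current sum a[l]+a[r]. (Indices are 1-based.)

l=1 r=12: -6+39=33 >12, r--
l=1 r=11: -6+33=27 >12, r--
l=1 r=10: -6+30=24 >12, r--
l=1 r=9: -6+25=19 >12, r--
l=1 r=8: -6+24=18 >12, r--

l=1, r=7, sum=17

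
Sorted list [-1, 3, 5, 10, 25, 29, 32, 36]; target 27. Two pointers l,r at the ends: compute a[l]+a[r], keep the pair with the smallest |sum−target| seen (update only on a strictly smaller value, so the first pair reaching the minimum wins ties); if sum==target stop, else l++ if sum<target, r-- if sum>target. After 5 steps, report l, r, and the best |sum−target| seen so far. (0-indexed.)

l=1, r=3, best |Δ|=1

[0,7] -1+36=35 d=8 * → r--
[0,6] -1+32=31 d=4 * → r--
[0,5] -1+29=28 d=1 * → r--
[0,4] -1+25=24 d=3 → l++
[1,4] 3+25=28 d=1 → r--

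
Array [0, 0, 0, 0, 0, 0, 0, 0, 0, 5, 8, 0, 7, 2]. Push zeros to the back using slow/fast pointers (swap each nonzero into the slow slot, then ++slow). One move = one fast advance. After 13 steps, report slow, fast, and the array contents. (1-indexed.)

slow=4, fast=14, a=[5, 8, 7, 0, 0, 0, 0, 0, 0, 0, 0, 0, 0, 2]

slow=1 fast=1: a[fast]=0, fast++
slow=1 fast=2: a[fast]=0, fast++
slow=1 fast=3: a[fast]=0, fast++
slow=1 fast=4: a[fast]=0, fast++
slow=1 fast=5: a[fast]=0, fast++
slow=1 fast=6: a[fast]=0, fast++
slow=1 fast=7: a[fast]=0, fast++
slow=1 fast=8: a[fast]=0, fast++
slow=1 fast=9: a[fast]=0, fast++
slow=1 fast=10: a[fast]=5≠0 swap→a[1]=5, slow++,fast++
slow=2 fast=11: a[fast]=8≠0 swap→a[2]=8, slow++,fast++
slow=3 fast=12: a[fast]=0, fast++
slow=3 fast=13: a[fast]=7≠0 swap→a[3]=7, slow++,fast++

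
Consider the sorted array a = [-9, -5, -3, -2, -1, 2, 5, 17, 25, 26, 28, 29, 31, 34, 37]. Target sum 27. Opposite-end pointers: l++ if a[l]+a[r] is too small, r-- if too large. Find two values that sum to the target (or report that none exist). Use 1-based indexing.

[1,15] -9+37=28 >27 → r--
[1,14] -9+34=25 <27 → l++
[2,14] -5+34=29 >27 → r--
[2,13] -5+31=26 <27 → l++
[3,13] -3+31=28 >27 → r--
[3,12] -3+29=26 <27 → l++
[4,12] -2+29=27 → found

(-2, 29)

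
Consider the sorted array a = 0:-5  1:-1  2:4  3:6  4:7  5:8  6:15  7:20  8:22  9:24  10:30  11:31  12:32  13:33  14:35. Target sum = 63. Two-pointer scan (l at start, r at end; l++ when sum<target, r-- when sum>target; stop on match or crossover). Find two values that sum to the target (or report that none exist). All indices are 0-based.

(30, 33)

l=0 r=14: -5+35=30 <63, l++
l=1 r=14: -1+35=34 <63, l++
l=2 r=14: 4+35=39 <63, l++
l=3 r=14: 6+35=41 <63, l++
l=4 r=14: 7+35=42 <63, l++
l=5 r=14: 8+35=43 <63, l++
l=6 r=14: 15+35=50 <63, l++
l=7 r=14: 20+35=55 <63, l++
l=8 r=14: 22+35=57 <63, l++
l=9 r=14: 24+35=59 <63, l++
l=10 r=14: 30+35=65 >63, r--
l=10 r=13: 30+33=63, found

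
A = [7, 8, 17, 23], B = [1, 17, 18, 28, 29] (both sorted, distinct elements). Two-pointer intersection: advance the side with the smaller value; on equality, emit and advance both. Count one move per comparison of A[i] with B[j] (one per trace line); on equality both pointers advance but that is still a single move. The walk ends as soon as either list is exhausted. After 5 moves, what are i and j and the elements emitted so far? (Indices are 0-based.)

i=3, j=3, emitted=[17]

i=0 j=0: 7>1, j++
i=0 j=1: 7<17, i++
i=1 j=1: 8<17, i++
i=2 j=1: 17==17 emit, i++,j++
i=3 j=2: 23>18, j++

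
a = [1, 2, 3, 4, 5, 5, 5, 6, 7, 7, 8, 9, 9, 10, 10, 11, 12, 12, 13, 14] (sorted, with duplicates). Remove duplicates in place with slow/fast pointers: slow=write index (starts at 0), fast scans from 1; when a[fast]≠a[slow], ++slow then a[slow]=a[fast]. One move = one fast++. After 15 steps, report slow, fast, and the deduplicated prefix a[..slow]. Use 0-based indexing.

slow=0 fast=1: a[fast]=2≠a[slow]=1 write a[1]=2, slow++,fast++
slow=1 fast=2: a[fast]=3≠a[slow]=2 write a[2]=3, slow++,fast++
slow=2 fast=3: a[fast]=4≠a[slow]=3 write a[3]=4, slow++,fast++
slow=3 fast=4: a[fast]=5≠a[slow]=4 write a[4]=5, slow++,fast++
slow=4 fast=5: a[fast]=5=a[slow] dup, fast++
slow=4 fast=6: a[fast]=5=a[slow] dup, fast++
slow=4 fast=7: a[fast]=6≠a[slow]=5 write a[5]=6, slow++,fast++
slow=5 fast=8: a[fast]=7≠a[slow]=6 write a[6]=7, slow++,fast++
slow=6 fast=9: a[fast]=7=a[slow] dup, fast++
slow=6 fast=10: a[fast]=8≠a[slow]=7 write a[7]=8, slow++,fast++
slow=7 fast=11: a[fast]=9≠a[slow]=8 write a[8]=9, slow++,fast++
slow=8 fast=12: a[fast]=9=a[slow] dup, fast++
slow=8 fast=13: a[fast]=10≠a[slow]=9 write a[9]=10, slow++,fast++
slow=9 fast=14: a[fast]=10=a[slow] dup, fast++
slow=9 fast=15: a[fast]=11≠a[slow]=10 write a[10]=11, slow++,fast++

slow=10, fast=16, prefix=[1, 2, 3, 4, 5, 6, 7, 8, 9, 10, 11]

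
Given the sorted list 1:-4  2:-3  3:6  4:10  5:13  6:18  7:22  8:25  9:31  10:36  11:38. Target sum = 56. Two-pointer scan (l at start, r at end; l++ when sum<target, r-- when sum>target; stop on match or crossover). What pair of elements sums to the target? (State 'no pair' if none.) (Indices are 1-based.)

(18, 38)

[1,11] -4+38=34 <56 → l++
[2,11] -3+38=35 <56 → l++
[3,11] 6+38=44 <56 → l++
[4,11] 10+38=48 <56 → l++
[5,11] 13+38=51 <56 → l++
[6,11] 18+38=56 → found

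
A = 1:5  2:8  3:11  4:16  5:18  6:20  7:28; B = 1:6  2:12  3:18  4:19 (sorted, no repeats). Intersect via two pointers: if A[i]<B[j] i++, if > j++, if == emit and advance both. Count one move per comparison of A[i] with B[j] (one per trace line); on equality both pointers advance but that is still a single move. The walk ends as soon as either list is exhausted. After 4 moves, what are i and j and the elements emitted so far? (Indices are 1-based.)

i=4, j=2, emitted=[]

[i=1,j=1] 5<6 → i++
[i=2,j=1] 8>6 → j++
[i=2,j=2] 8<12 → i++
[i=3,j=2] 11<12 → i++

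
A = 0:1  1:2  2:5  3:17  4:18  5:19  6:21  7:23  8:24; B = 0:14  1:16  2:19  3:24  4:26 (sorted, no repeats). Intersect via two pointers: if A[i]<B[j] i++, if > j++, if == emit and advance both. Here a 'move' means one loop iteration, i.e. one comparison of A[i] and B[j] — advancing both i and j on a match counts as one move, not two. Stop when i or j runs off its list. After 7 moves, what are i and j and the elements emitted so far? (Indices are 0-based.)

i=5, j=2, emitted=[]

[i=0,j=0] 1<14 → i++
[i=1,j=0] 2<14 → i++
[i=2,j=0] 5<14 → i++
[i=3,j=0] 17>14 → j++
[i=3,j=1] 17>16 → j++
[i=3,j=2] 17<19 → i++
[i=4,j=2] 18<19 → i++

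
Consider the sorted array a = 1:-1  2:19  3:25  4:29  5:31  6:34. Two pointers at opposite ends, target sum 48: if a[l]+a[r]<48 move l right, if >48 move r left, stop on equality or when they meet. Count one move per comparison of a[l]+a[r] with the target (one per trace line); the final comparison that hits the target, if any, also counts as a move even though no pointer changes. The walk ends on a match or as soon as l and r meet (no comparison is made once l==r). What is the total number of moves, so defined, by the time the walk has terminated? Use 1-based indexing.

4 moves

l=1 r=6: -1+34=33 <48, l++
l=2 r=6: 19+34=53 >48, r--
l=2 r=5: 19+31=50 >48, r--
l=2 r=4: 19+29=48, found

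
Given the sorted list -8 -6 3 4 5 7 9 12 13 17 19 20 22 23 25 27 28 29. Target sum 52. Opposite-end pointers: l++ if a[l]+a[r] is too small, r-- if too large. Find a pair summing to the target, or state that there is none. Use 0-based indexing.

l=0 r=17: -8+29=21 <52, l++
l=1 r=17: -6+29=23 <52, l++
l=2 r=17: 3+29=32 <52, l++
l=3 r=17: 4+29=33 <52, l++
l=4 r=17: 5+29=34 <52, l++
l=5 r=17: 7+29=36 <52, l++
l=6 r=17: 9+29=38 <52, l++
l=7 r=17: 12+29=41 <52, l++
l=8 r=17: 13+29=42 <52, l++
l=9 r=17: 17+29=46 <52, l++
l=10 r=17: 19+29=48 <52, l++
l=11 r=17: 20+29=49 <52, l++
l=12 r=17: 22+29=51 <52, l++
l=13 r=17: 23+29=52, found

(23, 29)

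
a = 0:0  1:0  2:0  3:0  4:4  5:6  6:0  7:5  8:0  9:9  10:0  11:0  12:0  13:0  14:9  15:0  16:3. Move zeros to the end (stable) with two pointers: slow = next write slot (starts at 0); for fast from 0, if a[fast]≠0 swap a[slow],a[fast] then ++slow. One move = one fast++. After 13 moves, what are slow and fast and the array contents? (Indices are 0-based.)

(s=0,f=0) a[fast]=0 → fast++
(s=0,f=1) a[fast]=0 → fast++
(s=0,f=2) a[fast]=0 → fast++
(s=0,f=3) a[fast]=0 → fast++
(s=0,f=4) a[fast]=4≠0 swap→a[0]=4 → slow++,fast++
(s=1,f=5) a[fast]=6≠0 swap→a[1]=6 → slow++,fast++
(s=2,f=6) a[fast]=0 → fast++
(s=2,f=7) a[fast]=5≠0 swap→a[2]=5 → slow++,fast++
(s=3,f=8) a[fast]=0 → fast++
(s=3,f=9) a[fast]=9≠0 swap→a[3]=9 → slow++,fast++
(s=4,f=10) a[fast]=0 → fast++
(s=4,f=11) a[fast]=0 → fast++
(s=4,f=12) a[fast]=0 → fast++

slow=4, fast=13, a=[4, 6, 5, 9, 0, 0, 0, 0, 0, 0, 0, 0, 0, 0, 9, 0, 3]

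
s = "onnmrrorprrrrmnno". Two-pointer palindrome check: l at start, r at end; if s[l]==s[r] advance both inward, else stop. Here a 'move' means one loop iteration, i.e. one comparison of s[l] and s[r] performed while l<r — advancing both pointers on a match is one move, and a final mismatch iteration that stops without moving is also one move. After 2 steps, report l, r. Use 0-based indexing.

[0,16] 'o'=='o' → l++,r--
[1,15] 'n'=='n' → l++,r--

l=2, r=14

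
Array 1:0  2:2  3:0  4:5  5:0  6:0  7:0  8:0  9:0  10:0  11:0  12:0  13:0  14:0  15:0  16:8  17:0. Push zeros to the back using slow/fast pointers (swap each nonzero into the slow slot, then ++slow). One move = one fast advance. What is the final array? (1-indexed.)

[2, 5, 8, 0, 0, 0, 0, 0, 0, 0, 0, 0, 0, 0, 0, 0, 0]

slow=1 fast=1: a[fast]=0, fast++
slow=1 fast=2: a[fast]=2≠0 swap→a[1]=2, slow++,fast++
slow=2 fast=3: a[fast]=0, fast++
slow=2 fast=4: a[fast]=5≠0 swap→a[2]=5, slow++,fast++
slow=3 fast=5: a[fast]=0, fast++
slow=3 fast=6: a[fast]=0, fast++
slow=3 fast=7: a[fast]=0, fast++
slow=3 fast=8: a[fast]=0, fast++
slow=3 fast=9: a[fast]=0, fast++
slow=3 fast=10: a[fast]=0, fast++
slow=3 fast=11: a[fast]=0, fast++
slow=3 fast=12: a[fast]=0, fast++
slow=3 fast=13: a[fast]=0, fast++
slow=3 fast=14: a[fast]=0, fast++
slow=3 fast=15: a[fast]=0, fast++
slow=3 fast=16: a[fast]=8≠0 swap→a[3]=8, slow++,fast++
slow=4 fast=17: a[fast]=0, fast++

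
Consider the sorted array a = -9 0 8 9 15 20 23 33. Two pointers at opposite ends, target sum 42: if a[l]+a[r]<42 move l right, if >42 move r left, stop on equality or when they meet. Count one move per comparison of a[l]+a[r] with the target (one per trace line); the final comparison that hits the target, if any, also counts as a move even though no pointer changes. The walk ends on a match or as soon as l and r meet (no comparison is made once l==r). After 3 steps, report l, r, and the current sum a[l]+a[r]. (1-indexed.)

l=4, r=8, sum=42

l=1 r=8: -9+33=24 <42, l++
l=2 r=8: 0+33=33 <42, l++
l=3 r=8: 8+33=41 <42, l++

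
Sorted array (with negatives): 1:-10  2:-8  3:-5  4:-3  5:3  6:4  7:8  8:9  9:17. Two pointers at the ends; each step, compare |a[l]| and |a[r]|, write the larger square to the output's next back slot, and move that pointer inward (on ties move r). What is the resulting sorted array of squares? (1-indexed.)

[9, 9, 16, 25, 64, 64, 81, 100, 289]

[1,9] |-10|<=|17| out[9]=289 → r--
[1,8] |-10|>|9| out[8]=100 → l++
[2,8] |-8|<=|9| out[7]=81 → r--
[2,7] |-8|<=|8| out[6]=64 → r--
[2,6] |-8|>|4| out[5]=64 → l++
[3,6] |-5|>|4| out[4]=25 → l++
[4,6] |-3|<=|4| out[3]=16 → r--
[4,5] |-3|<=|3| out[2]=9 → r--
[4,4] |-3|<=|-3| out[1]=9 → r--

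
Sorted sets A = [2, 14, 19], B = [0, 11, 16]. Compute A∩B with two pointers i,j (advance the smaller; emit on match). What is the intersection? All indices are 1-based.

intersection = []

[i=1,j=1] 2>0 → j++
[i=1,j=2] 2<11 → i++
[i=2,j=2] 14>11 → j++
[i=2,j=3] 14<16 → i++
[i=3,j=3] 19>16 → j++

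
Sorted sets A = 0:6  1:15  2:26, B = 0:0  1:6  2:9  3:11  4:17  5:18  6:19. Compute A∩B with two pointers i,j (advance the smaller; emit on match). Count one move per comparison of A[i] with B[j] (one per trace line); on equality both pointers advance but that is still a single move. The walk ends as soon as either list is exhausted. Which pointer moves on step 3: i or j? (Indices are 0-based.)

i=0 j=0: 6>0, j++
i=0 j=1: 6==6 emit, i++,j++
i=1 j=2: 15>9, j++

j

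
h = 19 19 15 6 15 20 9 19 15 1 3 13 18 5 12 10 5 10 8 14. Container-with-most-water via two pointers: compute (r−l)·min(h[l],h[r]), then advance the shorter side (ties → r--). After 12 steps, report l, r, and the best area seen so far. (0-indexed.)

l=0, r=7, best area=266

l=0 r=19: min(19,14)*19=266 best=266 *, r--
l=0 r=18: min(19,8)*18=144 best=266, r--
l=0 r=17: min(19,10)*17=170 best=266, r--
l=0 r=16: min(19,5)*16=80 best=266, r--
l=0 r=15: min(19,10)*15=150 best=266, r--
l=0 r=14: min(19,12)*14=168 best=266, r--
l=0 r=13: min(19,5)*13=65 best=266, r--
l=0 r=12: min(19,18)*12=216 best=266, r--
l=0 r=11: min(19,13)*11=143 best=266, r--
l=0 r=10: min(19,3)*10=30 best=266, r--
l=0 r=9: min(19,1)*9=9 best=266, r--
l=0 r=8: min(19,15)*8=120 best=266, r--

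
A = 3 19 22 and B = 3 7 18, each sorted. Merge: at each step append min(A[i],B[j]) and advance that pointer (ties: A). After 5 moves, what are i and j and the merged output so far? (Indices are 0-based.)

i=0 j=0: A[i]=3<=B[j]=3 take 3, i++
i=1 j=0: A[i]=19>B[j]=3 take 3, j++
i=1 j=1: A[i]=19>B[j]=7 take 7, j++
i=1 j=2: A[i]=19>B[j]=18 take 18, j++
i=1 j=3: B done, take A[i]=19, i++

i=2, j=3, merged so far=[3, 3, 7, 18, 19]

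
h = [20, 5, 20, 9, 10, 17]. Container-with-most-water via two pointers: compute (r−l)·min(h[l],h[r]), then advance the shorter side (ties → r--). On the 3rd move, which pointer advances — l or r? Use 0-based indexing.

r

[0,5] min(20,17)*5=85 best=85 * → r--
[0,4] min(20,10)*4=40 best=85 → r--
[0,3] min(20,9)*3=27 best=85 → r--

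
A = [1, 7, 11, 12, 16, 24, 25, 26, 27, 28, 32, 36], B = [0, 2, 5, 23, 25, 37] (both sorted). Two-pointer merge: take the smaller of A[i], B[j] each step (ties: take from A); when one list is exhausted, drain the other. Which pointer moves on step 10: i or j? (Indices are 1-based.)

[i=1,j=1] A[i]=1>B[j]=0 take 0 → j++
[i=1,j=2] A[i]=1<=B[j]=2 take 1 → i++
[i=2,j=2] A[i]=7>B[j]=2 take 2 → j++
[i=2,j=3] A[i]=7>B[j]=5 take 5 → j++
[i=2,j=4] A[i]=7<=B[j]=23 take 7 → i++
[i=3,j=4] A[i]=11<=B[j]=23 take 11 → i++
[i=4,j=4] A[i]=12<=B[j]=23 take 12 → i++
[i=5,j=4] A[i]=16<=B[j]=23 take 16 → i++
[i=6,j=4] A[i]=24>B[j]=23 take 23 → j++
[i=6,j=5] A[i]=24<=B[j]=25 take 24 → i++

i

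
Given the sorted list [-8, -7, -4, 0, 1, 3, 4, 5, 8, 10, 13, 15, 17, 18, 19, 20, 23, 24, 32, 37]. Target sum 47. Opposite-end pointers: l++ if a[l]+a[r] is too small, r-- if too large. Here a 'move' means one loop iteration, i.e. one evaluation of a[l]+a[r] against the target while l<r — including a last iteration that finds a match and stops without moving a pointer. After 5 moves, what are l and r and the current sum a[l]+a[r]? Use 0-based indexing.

l=5, r=19, sum=40

[0,19] -8+37=29 <47 → l++
[1,19] -7+37=30 <47 → l++
[2,19] -4+37=33 <47 → l++
[3,19] 0+37=37 <47 → l++
[4,19] 1+37=38 <47 → l++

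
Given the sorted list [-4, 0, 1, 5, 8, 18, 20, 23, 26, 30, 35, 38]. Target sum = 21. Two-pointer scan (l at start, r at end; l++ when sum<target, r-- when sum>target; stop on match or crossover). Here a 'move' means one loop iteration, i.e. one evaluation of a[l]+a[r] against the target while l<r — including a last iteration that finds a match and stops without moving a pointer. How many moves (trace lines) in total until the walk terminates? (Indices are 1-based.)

8 moves

l=1 r=12: -4+38=34 >21, r--
l=1 r=11: -4+35=31 >21, r--
l=1 r=10: -4+30=26 >21, r--
l=1 r=9: -4+26=22 >21, r--
l=1 r=8: -4+23=19 <21, l++
l=2 r=8: 0+23=23 >21, r--
l=2 r=7: 0+20=20 <21, l++
l=3 r=7: 1+20=21, found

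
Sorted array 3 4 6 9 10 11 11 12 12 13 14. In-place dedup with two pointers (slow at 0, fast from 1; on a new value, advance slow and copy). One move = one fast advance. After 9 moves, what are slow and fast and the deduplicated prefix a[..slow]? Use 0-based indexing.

slow=7, fast=10, prefix=[3, 4, 6, 9, 10, 11, 12, 13]

slow=0 fast=1: a[fast]=4≠a[slow]=3 write a[1]=4, slow++,fast++
slow=1 fast=2: a[fast]=6≠a[slow]=4 write a[2]=6, slow++,fast++
slow=2 fast=3: a[fast]=9≠a[slow]=6 write a[3]=9, slow++,fast++
slow=3 fast=4: a[fast]=10≠a[slow]=9 write a[4]=10, slow++,fast++
slow=4 fast=5: a[fast]=11≠a[slow]=10 write a[5]=11, slow++,fast++
slow=5 fast=6: a[fast]=11=a[slow] dup, fast++
slow=5 fast=7: a[fast]=12≠a[slow]=11 write a[6]=12, slow++,fast++
slow=6 fast=8: a[fast]=12=a[slow] dup, fast++
slow=6 fast=9: a[fast]=13≠a[slow]=12 write a[7]=13, slow++,fast++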